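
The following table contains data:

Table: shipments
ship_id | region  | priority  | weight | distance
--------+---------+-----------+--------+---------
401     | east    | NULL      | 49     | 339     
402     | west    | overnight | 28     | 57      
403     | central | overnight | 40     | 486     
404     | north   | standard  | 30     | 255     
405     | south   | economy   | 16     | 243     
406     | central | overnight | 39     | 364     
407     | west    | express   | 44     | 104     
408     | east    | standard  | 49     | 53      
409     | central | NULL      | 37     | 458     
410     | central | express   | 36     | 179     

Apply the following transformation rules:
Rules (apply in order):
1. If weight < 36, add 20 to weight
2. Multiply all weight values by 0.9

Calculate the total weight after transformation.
385.2

Step 1: Apply Rule 1 - Add 20 to records with weight < 36
  - 3 records affected: 74 + (3 × 20) = 134
  - Unaffected records: 294
  - Sum after Rule 1: 428
Step 2: Apply Rule 2 - Multiply all by 0.9
  - 428 × 0.9 = 385.2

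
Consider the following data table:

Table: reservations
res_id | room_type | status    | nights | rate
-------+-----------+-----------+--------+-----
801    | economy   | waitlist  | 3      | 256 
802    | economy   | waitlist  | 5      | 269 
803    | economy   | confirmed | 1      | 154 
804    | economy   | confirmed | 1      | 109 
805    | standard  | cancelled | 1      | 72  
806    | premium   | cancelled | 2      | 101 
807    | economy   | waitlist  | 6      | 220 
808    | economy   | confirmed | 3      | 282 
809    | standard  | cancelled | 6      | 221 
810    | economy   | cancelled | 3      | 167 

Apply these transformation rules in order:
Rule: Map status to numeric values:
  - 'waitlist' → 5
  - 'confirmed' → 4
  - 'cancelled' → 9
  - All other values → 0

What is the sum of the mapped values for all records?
63

Step 1: Apply mapping to each record
Step 2: Count by status:
  'waitlist': 3 records × 5 = 15
  'confirmed': 3 records × 4 = 12
  'cancelled': 4 records × 9 = 36
Step 3: Sum all mapped values = 63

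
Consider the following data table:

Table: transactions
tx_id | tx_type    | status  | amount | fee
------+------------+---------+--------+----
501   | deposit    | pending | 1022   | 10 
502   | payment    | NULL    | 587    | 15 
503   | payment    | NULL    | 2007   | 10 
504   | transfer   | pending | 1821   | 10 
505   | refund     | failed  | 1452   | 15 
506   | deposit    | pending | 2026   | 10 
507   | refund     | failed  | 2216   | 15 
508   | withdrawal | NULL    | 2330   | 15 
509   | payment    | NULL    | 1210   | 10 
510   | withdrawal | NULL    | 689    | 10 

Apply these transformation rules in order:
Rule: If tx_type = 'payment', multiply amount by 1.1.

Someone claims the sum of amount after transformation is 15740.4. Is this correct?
Yes, the result is correct.

Step 1: Calculate the correct sum after transformation
Step 2: Apply multiplier 1.1 to records where tx_type = 'payment'
Step 3: Correct result = 15740.4
Step 4: Claimed result = 15740.4
Step 5: 15740.4 = 15740.4 ✓
Conclusion: The claimed result is correct.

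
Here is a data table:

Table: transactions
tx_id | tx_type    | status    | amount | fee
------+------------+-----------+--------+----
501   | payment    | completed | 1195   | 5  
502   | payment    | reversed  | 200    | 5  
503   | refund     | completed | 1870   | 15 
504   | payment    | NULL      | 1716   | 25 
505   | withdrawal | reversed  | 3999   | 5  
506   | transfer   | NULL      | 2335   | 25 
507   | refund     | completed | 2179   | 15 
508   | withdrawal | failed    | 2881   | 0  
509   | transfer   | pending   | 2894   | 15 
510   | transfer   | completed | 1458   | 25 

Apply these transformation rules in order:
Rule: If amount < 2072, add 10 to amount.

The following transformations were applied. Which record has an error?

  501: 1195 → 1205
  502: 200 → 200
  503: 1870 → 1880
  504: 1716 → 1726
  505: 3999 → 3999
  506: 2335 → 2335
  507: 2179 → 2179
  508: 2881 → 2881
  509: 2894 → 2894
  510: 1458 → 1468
Record 502 has an error. The correct transformed value should be 210, not 200.

Step 1: Check each record against the rule
Step 2: Record 502 has amount = 200
Step 3: Since 200 < 2072, the bonus should have been applied
Step 4: Correct value = 210, but claimed value = 200
Conclusion: Record 502 has the error.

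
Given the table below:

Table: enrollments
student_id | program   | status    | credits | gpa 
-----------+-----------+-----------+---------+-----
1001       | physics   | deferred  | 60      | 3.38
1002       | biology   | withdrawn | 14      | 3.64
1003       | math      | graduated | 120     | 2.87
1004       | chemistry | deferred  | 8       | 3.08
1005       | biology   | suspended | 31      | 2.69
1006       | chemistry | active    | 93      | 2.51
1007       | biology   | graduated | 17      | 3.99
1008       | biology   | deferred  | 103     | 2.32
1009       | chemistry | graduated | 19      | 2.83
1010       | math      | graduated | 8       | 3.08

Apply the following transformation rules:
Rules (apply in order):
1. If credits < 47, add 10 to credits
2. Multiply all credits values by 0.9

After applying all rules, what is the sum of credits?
479.7

Step 1: Apply Rule 1 - Add 10 to records with credits < 47
  - 6 records affected: 97 + (6 × 10) = 157
  - Unaffected records: 376
  - Sum after Rule 1: 533
Step 2: Apply Rule 2 - Multiply all by 0.9
  - 533 × 0.9 = 479.7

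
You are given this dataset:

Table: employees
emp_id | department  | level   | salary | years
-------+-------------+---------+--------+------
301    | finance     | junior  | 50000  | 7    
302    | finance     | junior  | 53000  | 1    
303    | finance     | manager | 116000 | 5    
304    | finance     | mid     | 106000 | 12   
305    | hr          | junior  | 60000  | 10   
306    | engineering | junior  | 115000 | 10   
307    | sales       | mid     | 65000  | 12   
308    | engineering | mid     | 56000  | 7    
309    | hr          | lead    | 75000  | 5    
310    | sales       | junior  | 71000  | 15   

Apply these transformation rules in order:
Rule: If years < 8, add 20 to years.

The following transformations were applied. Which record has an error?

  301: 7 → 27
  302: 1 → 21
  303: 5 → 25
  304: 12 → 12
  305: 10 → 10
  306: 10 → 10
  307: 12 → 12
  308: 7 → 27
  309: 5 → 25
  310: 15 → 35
Record 310 has an error. The correct transformed value should be 15, not 35.

Step 1: Check each record against the rule
Step 2: Record 310 has years = 15
Step 3: Since 15 >= 8, the bonus should not have been applied
Step 4: Correct value = 15, but claimed value = 35
Conclusion: Record 310 has the error.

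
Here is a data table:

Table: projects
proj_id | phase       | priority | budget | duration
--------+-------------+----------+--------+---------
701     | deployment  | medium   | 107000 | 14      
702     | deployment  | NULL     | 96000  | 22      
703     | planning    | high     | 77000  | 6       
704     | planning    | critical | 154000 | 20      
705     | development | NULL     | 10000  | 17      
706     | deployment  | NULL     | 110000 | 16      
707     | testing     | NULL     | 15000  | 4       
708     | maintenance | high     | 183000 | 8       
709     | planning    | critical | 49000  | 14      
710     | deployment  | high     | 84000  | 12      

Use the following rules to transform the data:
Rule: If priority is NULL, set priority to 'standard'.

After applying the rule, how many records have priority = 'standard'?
4

Step 1: Count records where priority IS NULL
Step 2: Found 4 records with NULL priority
Step 3: These records will have priority set to 'standard'
Step 4: Records already having priority = 'standard': 0
Step 5: Answer: 4 + 0 = 4 records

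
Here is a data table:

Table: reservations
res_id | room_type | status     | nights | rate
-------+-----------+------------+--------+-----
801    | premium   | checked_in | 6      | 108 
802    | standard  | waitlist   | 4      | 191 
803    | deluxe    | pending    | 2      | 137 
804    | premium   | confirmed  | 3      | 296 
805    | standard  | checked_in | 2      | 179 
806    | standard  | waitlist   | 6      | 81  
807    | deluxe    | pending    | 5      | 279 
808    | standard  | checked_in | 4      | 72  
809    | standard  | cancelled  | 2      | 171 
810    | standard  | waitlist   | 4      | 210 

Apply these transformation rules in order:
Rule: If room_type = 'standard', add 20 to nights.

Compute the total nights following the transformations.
158

Step 1: Count records where room_type = 'standard': 6
Step 2: Total bonus added: 6 × 20 = 120
Step 3: Original sum of nights: 38
Step 4: Final sum = 38 + 120 = 158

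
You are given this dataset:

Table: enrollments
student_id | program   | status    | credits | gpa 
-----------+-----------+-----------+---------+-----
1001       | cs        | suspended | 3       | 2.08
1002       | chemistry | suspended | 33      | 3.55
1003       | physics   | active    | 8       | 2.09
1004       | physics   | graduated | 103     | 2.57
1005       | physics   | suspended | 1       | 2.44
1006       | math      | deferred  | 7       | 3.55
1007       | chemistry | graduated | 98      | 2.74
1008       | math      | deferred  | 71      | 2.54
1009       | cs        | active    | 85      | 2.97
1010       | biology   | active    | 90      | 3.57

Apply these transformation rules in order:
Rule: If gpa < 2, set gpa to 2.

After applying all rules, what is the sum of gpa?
28.1

Step 1: 0 records have gpa < 2
Step 2: These records originally summed to 0
Step 3: After setting to minimum: 0 × 2 = 0
Step 4: Unaffected records sum: 28.1
Step 5: Final sum = 0 + 28.1 = 28.1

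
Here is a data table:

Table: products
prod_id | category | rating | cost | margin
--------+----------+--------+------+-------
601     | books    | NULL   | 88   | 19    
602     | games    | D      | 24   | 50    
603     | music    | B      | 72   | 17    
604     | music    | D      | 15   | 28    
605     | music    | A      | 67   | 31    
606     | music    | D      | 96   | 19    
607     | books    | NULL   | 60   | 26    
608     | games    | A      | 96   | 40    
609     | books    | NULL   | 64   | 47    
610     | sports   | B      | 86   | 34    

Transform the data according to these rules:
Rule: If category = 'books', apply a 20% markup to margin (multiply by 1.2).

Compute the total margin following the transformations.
329.4

Step 1: Records with category = 'books' have total margin = 92
Step 2: Apply multiplier: 92 × 1.2 = 110.4
Step 3: Other records total: 219
Step 4: Final sum = 110.4 + 219 = 329.4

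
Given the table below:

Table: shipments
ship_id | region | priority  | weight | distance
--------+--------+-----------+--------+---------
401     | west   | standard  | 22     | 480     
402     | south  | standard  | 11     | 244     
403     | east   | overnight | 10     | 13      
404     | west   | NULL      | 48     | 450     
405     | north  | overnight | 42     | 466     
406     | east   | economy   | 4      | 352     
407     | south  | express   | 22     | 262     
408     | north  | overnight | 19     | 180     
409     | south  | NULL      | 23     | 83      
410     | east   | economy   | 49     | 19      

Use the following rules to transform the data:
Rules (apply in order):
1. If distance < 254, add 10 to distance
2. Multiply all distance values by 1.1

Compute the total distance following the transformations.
2858.9

Step 1: Apply Rule 1 - Add 10 to records with distance < 254
  - 5 records affected: 539 + (5 × 10) = 589
  - Unaffected records: 2010
  - Sum after Rule 1: 2599
Step 2: Apply Rule 2 - Multiply all by 1.1
  - 2599 × 1.1 = 2858.9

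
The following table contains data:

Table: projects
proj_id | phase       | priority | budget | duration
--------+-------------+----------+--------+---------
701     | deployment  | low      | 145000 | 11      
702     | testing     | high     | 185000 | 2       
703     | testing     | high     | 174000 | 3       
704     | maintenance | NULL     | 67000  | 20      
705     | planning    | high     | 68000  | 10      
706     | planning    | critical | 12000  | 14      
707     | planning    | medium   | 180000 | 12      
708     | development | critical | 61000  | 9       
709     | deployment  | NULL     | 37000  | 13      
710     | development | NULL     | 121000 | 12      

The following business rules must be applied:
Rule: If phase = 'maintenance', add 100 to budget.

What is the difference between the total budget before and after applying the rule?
100

Step 1: Original sum of budget = 1050000
Step 2: 1 records have phase = 'maintenance'
Step 3: Each affected record changes by 100
Step 4: Total change = 1 × 100 = 100
Step 5: New sum = 1050000 + 100 = 1050100
Step 6: Difference = |1050100 - 1050000| = 100
        (Sum increased by 100)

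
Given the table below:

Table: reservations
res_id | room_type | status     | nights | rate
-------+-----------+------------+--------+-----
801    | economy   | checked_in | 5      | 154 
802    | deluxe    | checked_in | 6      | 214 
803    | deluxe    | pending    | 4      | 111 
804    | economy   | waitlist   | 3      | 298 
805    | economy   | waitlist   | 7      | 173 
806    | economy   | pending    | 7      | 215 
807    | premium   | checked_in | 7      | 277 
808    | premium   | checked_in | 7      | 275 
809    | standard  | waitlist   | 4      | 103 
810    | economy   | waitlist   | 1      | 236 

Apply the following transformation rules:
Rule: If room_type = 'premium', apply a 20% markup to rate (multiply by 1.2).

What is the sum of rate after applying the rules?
2166.4

Step 1: Records with room_type = 'premium' have total rate = 552
Step 2: Apply multiplier: 552 × 1.2 = 662.4
Step 3: Other records total: 1504
Step 4: Final sum = 662.4 + 1504 = 2166.4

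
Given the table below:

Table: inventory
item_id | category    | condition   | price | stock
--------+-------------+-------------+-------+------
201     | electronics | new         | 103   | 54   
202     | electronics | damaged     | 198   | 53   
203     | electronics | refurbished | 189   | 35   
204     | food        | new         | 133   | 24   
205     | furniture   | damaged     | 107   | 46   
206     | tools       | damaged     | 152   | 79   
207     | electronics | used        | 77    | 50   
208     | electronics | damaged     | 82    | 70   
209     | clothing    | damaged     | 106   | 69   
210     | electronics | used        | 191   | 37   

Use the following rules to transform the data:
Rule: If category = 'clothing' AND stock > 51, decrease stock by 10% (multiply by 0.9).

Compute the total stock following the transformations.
510.1

Step 1: Find records where category = 'clothing' AND stock > 51
Step 2: 1 records match, summing to 69
Step 3: After multiplier: 69 × 0.9 = 62.1
Step 4: Unaffected records sum: 448
Step 5: Final sum = 62.1 + 448 = 510.1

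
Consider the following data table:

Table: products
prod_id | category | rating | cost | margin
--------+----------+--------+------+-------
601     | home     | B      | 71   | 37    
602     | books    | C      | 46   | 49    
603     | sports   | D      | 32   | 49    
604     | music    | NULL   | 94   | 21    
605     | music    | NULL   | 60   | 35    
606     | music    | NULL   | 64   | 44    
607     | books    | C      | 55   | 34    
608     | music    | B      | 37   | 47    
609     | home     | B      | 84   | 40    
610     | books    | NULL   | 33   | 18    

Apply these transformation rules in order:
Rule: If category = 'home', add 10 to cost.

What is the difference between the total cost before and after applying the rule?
20

Step 1: Original sum of cost = 576
Step 2: 2 records have category = 'home'
Step 3: Each affected record changes by 10
Step 4: Total change = 2 × 10 = 20
Step 5: New sum = 576 + 20 = 596
Step 6: Difference = |596 - 576| = 20
        (Sum increased by 20)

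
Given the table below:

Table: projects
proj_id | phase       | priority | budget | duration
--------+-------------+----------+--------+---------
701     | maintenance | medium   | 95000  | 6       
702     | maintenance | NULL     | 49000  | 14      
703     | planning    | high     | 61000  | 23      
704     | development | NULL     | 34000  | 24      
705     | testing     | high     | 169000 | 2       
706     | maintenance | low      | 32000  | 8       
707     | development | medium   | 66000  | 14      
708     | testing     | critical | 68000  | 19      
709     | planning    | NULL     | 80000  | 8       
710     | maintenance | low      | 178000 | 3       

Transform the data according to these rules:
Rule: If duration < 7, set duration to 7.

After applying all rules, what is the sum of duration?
131

Step 1: 3 records have duration < 7
Step 2: These records originally summed to 11
Step 3: After setting to minimum: 3 × 7 = 21
Step 4: Unaffected records sum: 110
Step 5: Final sum = 21 + 110 = 131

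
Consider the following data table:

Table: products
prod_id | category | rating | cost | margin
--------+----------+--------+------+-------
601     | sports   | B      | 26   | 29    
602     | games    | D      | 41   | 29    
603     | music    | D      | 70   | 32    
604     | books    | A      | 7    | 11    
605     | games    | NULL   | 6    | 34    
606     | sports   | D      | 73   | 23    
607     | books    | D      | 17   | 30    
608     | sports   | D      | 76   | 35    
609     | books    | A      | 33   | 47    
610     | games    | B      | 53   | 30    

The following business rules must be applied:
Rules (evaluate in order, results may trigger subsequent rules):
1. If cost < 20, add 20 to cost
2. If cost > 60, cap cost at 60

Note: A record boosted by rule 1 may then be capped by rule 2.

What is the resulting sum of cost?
423

Step 1: Apply rule 1 to records with cost < 20
  - 3 records get bonus of 20
  - Of these, 0 records then exceed 60 and get capped
Step 2: Apply rule 2 to records with cost > 60
  - 3 records (original) are capped
Step 3: Calculate final sum = 423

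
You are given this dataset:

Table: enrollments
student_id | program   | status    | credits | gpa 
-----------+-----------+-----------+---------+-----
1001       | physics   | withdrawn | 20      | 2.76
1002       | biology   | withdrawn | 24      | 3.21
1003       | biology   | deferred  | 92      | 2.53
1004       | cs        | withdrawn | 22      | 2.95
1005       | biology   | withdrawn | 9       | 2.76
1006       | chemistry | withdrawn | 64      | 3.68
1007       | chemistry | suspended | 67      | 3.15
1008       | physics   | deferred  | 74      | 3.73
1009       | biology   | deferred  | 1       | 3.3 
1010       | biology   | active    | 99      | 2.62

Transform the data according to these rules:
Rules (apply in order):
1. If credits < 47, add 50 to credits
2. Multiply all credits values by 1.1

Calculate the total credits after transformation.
794.2

Step 1: Apply Rule 1 - Add 50 to records with credits < 47
  - 5 records affected: 76 + (5 × 50) = 326
  - Unaffected records: 396
  - Sum after Rule 1: 722
Step 2: Apply Rule 2 - Multiply all by 1.1
  - 722 × 1.1 = 794.2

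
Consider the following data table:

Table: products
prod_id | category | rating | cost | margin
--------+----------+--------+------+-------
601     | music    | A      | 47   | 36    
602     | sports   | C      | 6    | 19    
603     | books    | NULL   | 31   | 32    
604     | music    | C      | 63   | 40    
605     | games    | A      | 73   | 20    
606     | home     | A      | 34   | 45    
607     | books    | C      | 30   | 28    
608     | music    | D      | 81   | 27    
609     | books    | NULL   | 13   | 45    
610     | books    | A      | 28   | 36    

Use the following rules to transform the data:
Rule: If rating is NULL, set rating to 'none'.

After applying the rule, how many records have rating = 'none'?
2

Step 1: Count records where rating IS NULL
Step 2: Found 2 records with NULL rating
Step 3: These records will have rating set to 'none'
Step 4: Records already having rating = 'none': 0
Step 5: Answer: 2 + 0 = 2 records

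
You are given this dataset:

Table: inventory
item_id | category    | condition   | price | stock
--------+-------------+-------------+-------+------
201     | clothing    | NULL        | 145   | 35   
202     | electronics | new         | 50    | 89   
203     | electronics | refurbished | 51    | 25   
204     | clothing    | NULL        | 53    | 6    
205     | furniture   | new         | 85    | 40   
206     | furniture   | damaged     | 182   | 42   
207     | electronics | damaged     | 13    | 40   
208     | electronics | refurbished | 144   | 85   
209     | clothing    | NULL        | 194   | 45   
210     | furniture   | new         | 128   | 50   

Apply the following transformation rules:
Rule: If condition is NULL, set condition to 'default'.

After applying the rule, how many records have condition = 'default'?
3

Step 1: Count records where condition IS NULL
Step 2: Found 3 records with NULL condition
Step 3: These records will have condition set to 'default'
Step 4: Records already having condition = 'default': 0
Step 5: Answer: 3 + 0 = 3 records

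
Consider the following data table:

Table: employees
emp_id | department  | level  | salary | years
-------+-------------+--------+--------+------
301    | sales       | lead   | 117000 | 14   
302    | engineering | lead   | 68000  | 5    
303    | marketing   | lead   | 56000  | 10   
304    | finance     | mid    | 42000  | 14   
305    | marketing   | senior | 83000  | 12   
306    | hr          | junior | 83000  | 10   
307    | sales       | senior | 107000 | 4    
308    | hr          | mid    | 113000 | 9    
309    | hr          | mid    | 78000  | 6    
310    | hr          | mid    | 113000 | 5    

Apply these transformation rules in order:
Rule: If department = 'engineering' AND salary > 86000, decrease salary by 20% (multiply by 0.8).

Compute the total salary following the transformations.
860000

Step 1: Find records where department = 'engineering' AND salary > 86000
Step 2: 0 records match, summing to 0
Step 3: After multiplier: 0 × 0.8 = 0.0
Step 4: Unaffected records sum: 860000
Step 5: Final sum = 0.0 + 860000 = 860000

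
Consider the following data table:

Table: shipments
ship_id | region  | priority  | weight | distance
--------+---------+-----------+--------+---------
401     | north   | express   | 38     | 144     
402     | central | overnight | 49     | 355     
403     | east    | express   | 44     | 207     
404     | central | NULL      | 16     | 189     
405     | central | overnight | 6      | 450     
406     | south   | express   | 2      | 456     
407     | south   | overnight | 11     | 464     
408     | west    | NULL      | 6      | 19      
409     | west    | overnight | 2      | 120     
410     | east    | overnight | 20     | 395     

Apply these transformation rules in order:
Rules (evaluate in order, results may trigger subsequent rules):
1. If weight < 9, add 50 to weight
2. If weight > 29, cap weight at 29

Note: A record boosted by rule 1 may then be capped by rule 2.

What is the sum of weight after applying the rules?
250

Step 1: Apply rule 1 to records with weight < 9
  - 4 records get bonus of 50
  - Of these, 4 records then exceed 29 and get capped
Step 2: Apply rule 2 to records with weight > 29
  - 3 records (original) are capped
Step 3: Calculate final sum = 250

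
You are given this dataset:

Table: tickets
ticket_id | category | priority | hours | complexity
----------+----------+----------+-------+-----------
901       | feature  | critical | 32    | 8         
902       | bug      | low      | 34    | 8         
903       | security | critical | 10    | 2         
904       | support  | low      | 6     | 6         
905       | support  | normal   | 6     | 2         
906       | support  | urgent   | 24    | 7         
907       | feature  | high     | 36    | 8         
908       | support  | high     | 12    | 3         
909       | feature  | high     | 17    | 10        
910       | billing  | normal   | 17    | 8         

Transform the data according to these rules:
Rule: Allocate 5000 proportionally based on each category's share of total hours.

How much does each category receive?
billing: 438.14, bug: 876.29, feature: 2190.72, security: 257.73, support: 1237.11

Step 1: Calculate total hours = 194
Step 2: Calculate each category's proportion:
  billing: 17/194 = 8.76% → 438.14
  bug: 34/194 = 17.53% → 876.29
  feature: 85/194 = 43.81% → 2190.72
  security: 10/194 = 5.15% → 257.73
  support: 48/194 = 24.74% → 1237.11
Step 3: Verify: sum of allocations ≈ 5000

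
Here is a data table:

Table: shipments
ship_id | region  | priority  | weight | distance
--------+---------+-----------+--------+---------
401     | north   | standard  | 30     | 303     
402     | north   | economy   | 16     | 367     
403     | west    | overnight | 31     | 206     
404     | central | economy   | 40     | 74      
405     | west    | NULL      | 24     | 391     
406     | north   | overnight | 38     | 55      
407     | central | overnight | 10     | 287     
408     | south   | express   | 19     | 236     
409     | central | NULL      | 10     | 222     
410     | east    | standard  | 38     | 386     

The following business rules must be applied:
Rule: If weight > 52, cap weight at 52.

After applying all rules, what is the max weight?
40

Step 1: Original maximum weight = 40
Step 2: Check cap of 52 against maximum
Step 3: No records exceed the cap (max 40 <= cap 52), so no capping applies
Step 4: Maximum after transformation = 40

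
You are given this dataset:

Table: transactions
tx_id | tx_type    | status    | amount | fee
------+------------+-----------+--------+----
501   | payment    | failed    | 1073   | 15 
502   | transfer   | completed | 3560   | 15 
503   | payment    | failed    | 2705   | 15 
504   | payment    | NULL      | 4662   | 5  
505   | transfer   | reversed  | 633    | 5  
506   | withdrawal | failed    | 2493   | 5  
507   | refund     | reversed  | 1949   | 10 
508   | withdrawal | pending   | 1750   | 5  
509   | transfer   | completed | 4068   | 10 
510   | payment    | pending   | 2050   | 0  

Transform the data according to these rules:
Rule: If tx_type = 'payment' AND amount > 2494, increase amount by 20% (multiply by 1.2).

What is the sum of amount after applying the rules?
26416.4

Step 1: Find records where tx_type = 'payment' AND amount > 2494
Step 2: 2 records match, summing to 7367
Step 3: After multiplier: 7367 × 1.2 = 8840.4
Step 4: Unaffected records sum: 17576
Step 5: Final sum = 8840.4 + 17576 = 26416.4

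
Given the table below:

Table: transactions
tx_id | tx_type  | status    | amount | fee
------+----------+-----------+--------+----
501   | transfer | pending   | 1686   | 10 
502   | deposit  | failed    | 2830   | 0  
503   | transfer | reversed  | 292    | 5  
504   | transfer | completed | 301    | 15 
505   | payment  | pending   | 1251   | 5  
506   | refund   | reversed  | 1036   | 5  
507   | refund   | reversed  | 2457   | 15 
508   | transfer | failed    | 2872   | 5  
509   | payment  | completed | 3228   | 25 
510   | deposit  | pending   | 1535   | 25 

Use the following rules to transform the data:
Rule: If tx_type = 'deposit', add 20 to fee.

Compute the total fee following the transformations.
150

Step 1: Count records where tx_type = 'deposit': 2
Step 2: Total bonus added: 2 × 20 = 40
Step 3: Original sum of fee: 110
Step 4: Final sum = 110 + 40 = 150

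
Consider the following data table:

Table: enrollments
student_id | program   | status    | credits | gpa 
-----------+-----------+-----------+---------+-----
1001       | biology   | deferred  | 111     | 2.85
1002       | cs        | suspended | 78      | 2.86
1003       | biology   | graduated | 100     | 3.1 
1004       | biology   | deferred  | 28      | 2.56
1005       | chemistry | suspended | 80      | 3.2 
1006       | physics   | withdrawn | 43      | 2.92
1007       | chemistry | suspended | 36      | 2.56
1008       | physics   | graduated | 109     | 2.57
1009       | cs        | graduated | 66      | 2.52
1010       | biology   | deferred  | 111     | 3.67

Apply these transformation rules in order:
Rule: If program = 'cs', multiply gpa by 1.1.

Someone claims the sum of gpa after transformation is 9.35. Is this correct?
No, the correct result is 29.35.

Step 1: Calculate the correct sum after transformation
Step 2: Apply multiplier 1.1 to records where program = 'cs'
Step 3: Correct result = 29.35
Step 4: Claimed result = 9.35
Step 5: 29.35 ≠ 9.35
Conclusion: The claimed result is incorrect. The correct answer is 29.35.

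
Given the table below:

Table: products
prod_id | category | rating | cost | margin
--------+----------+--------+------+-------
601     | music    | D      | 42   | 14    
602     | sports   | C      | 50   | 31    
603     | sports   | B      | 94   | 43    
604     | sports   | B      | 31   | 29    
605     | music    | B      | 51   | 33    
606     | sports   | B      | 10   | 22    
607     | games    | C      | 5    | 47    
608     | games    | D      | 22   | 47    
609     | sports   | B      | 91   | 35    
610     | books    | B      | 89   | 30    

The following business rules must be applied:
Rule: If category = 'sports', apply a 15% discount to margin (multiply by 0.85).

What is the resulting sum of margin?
307.0

Step 1: Records with category = 'sports' have total margin = 160
Step 2: Apply multiplier: 160 × 0.85 = 136.0
Step 3: Other records total: 171
Step 4: Final sum = 136.0 + 171 = 307.0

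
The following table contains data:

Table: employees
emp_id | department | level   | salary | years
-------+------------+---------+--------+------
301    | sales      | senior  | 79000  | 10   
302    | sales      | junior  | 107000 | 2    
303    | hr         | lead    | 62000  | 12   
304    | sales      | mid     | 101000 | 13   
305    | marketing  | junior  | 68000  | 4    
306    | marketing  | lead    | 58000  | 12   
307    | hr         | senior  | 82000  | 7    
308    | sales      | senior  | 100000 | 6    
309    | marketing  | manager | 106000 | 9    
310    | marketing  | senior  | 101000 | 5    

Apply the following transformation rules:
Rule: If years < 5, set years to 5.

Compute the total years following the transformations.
84

Step 1: 2 records have years < 5
Step 2: These records originally summed to 6
Step 3: After setting to minimum: 2 × 5 = 10
Step 4: Unaffected records sum: 74
Step 5: Final sum = 10 + 74 = 84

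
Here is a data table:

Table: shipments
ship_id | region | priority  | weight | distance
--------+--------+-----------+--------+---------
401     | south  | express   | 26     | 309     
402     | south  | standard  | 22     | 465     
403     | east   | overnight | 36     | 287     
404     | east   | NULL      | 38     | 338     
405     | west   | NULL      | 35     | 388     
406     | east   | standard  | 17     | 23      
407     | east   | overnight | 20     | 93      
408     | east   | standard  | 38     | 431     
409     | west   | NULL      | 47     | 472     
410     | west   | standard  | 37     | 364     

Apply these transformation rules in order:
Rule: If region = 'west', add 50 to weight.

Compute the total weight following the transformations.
466

Step 1: Count records where region = 'west': 3
Step 2: Total bonus added: 3 × 50 = 150
Step 3: Original sum of weight: 316
Step 4: Final sum = 316 + 150 = 466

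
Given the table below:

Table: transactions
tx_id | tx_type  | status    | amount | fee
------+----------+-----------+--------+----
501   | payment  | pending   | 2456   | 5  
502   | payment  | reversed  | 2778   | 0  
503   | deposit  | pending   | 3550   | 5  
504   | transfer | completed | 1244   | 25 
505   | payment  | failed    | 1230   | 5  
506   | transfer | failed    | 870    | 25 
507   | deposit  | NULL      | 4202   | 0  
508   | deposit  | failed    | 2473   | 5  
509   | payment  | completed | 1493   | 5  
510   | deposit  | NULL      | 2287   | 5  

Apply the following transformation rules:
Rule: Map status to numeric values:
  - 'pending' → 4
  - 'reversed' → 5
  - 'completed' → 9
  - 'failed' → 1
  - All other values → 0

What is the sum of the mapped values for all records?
34

Step 1: Apply mapping to each record
Step 2: Count by status:
  'pending': 2 records × 4 = 8
  'reversed': 1 records × 5 = 5
  'completed': 2 records × 9 = 18
  'failed': 3 records × 1 = 3
Step 3: Sum all mapped values = 34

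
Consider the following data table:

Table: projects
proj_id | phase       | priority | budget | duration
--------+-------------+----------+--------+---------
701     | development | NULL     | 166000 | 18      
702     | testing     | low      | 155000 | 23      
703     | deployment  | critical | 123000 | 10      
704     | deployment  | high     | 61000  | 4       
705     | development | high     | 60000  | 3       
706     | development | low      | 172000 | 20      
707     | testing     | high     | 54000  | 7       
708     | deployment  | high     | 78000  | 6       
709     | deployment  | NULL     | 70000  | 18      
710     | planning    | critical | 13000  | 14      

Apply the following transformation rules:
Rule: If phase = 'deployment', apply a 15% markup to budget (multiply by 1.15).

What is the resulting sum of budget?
1001800.0

Step 1: Records with phase = 'deployment' have total budget = 332000
Step 2: Apply multiplier: 332000 × 1.15 = 381800.0
Step 3: Other records total: 620000
Step 4: Final sum = 381800.0 + 620000 = 1001800.0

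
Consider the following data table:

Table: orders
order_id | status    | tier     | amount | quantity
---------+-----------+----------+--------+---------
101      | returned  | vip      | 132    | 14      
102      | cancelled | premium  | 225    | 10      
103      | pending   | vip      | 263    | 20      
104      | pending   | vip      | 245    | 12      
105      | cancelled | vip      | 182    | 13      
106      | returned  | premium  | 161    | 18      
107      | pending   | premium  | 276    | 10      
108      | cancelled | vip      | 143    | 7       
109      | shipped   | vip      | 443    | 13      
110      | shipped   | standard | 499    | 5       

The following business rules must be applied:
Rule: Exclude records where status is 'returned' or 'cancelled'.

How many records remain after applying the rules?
5

Step 1: Count records to exclude
  - 2 (returned) + 3 (cancelled) = 5 records
Step 2: Total records: 10
Step 3: Remaining = 10 - 5 = 5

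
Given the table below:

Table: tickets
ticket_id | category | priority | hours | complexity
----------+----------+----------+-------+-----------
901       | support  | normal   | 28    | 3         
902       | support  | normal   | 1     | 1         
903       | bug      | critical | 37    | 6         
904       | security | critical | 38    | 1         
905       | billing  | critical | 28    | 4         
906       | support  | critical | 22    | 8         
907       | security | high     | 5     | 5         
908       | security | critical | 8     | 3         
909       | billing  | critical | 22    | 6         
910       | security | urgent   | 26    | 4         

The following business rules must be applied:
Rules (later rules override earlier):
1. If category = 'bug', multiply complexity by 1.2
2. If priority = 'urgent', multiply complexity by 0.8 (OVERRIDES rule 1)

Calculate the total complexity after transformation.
41.4

Step 1: Rule 2 takes priority for records with priority = 'urgent'
  - 1 records: 4 × 0.8 = 3.2
Step 2: Rule 1 applies to remaining records with category = 'bug'
  - 1 records: 6 × 1.2 = 7.2
Step 3: Other records unchanged: 31
Step 4: Final sum = 3.2 + 7.2 + 31 = 41.4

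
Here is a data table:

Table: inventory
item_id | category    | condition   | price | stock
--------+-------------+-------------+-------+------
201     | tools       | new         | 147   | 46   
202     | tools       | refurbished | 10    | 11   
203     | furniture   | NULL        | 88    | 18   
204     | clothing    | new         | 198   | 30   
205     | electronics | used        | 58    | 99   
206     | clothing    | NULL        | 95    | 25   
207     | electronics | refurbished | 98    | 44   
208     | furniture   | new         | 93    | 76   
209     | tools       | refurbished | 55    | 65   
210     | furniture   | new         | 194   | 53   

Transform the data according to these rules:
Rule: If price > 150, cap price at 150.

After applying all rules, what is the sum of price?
944

Step 1: 2 records have price > 150
Step 2: These records originally summed to 392
Step 3: After capping: 2 × 150 = 300
Step 4: Unaffected records sum: 644
Step 5: Final sum = 300 + 644 = 944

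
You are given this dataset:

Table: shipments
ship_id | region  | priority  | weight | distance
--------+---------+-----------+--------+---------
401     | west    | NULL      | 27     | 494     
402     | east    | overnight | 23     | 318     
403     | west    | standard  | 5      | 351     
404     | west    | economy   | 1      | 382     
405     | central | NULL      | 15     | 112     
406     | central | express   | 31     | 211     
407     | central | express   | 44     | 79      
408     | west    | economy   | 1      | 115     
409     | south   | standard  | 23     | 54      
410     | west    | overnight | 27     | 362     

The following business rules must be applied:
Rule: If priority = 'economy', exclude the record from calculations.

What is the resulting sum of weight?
195

Step 1: Identify records where priority = 'economy'
Step 2: The excluded records sum to 2
Step 3: Original total weight = 197
Step 4: Remaining total = 197 - 2 = 195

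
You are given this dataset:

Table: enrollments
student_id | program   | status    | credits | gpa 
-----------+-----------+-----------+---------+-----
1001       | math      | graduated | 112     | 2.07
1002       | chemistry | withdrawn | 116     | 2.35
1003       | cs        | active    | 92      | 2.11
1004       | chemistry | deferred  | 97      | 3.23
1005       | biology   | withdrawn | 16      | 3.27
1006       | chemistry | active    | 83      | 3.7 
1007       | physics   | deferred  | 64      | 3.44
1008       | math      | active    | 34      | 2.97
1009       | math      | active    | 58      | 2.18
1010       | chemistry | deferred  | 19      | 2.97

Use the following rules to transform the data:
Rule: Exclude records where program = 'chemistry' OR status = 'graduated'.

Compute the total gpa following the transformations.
13.97

Step 1: Find records where program = 'chemistry' OR status = 'graduated'
Step 2: 5 records match, summing to 14.32
Step 3: Original sum: 28.29
Step 4: Remaining sum = 28.29 - 14.32 = 13.97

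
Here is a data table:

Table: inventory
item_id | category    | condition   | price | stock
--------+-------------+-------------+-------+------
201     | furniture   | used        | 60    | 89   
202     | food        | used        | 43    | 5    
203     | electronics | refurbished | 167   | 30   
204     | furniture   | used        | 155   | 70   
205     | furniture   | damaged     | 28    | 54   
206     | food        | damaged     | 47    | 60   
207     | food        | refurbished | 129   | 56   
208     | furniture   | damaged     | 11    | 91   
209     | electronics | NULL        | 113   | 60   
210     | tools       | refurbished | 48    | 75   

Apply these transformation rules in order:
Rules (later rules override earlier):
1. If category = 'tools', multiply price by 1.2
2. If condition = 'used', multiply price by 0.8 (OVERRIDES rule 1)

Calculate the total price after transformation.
759.0

Step 1: Rule 2 takes priority for records with condition = 'used'
  - 3 records: 258 × 0.8 = 206.4
Step 2: Rule 1 applies to remaining records with category = 'tools'
  - 1 records: 48 × 1.2 = 57.6
Step 3: Other records unchanged: 495
Step 4: Final sum = 206.4 + 57.6 + 495 = 759.0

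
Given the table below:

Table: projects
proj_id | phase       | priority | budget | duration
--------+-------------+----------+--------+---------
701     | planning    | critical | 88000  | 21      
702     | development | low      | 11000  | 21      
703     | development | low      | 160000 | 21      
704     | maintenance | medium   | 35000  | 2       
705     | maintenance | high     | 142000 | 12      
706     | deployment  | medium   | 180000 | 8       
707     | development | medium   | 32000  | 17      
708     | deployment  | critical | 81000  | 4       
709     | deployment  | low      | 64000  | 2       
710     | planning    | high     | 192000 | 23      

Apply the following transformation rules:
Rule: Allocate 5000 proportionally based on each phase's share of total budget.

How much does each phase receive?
deployment: 1649.75, development: 1030.46, maintenance: 898.48, planning: 1421.32

Step 1: Calculate total budget = 985000
Step 2: Calculate each phase's proportion:
  deployment: 325000/985000 = 32.99% → 1649.75
  development: 203000/985000 = 20.61% → 1030.46
  maintenance: 177000/985000 = 17.97% → 898.48
  planning: 280000/985000 = 28.43% → 1421.32
Step 3: Verify: sum of allocations ≈ 5000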